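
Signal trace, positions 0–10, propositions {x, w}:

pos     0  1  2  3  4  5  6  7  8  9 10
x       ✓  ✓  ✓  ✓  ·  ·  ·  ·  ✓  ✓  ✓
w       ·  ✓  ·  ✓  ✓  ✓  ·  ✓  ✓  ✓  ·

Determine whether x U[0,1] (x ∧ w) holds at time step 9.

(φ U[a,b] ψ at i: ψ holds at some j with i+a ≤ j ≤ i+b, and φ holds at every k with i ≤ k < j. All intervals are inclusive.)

Need some j in [9,10] with (x ∧ w), and x at every k in [9,j-1].
  j=9: (x ∧ w) holds; no prefix to check → satisfied.

True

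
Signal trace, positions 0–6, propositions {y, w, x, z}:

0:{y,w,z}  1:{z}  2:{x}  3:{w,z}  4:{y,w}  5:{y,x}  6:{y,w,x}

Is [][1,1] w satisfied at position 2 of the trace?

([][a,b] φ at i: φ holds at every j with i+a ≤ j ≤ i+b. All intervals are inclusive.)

Holds

Check w at every j in [3,3]:
  j=3: true
All positions satisfy it → formula holds.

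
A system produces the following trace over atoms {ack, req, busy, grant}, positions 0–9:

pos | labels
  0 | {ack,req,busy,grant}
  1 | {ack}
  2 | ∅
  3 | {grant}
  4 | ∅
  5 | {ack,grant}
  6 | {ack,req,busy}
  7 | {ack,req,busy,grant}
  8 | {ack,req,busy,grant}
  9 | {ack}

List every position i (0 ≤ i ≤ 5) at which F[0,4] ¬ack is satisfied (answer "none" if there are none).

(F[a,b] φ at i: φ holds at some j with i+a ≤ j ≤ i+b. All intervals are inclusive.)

Evaluate at each i in [0,5]:
  i=0: ✓ (witness j=2)
  i=1: ✓ (witness j=2)
  i=2: ✓ (witness j=2)
  i=3: ✓ (witness j=3)
  i=4: ✓ (witness j=4)
  i=5: ✗ (none in [5,9])

0, 1, 2, 3, 4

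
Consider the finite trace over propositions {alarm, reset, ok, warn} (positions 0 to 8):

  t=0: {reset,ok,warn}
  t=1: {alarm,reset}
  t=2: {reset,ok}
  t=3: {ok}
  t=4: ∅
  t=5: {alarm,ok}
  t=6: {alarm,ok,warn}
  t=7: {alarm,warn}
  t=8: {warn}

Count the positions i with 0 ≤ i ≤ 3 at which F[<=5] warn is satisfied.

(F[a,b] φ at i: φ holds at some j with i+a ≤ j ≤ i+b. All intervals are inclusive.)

4

Evaluate at each i in [0,3]:
  i=0: ✓ (witness j=0)
  i=1: ✓ (witness j=6)
  i=2: ✓ (witness j=6)
  i=3: ✓ (witness j=6)
Positions where it holds: {0, 1, 2, 3} → 4.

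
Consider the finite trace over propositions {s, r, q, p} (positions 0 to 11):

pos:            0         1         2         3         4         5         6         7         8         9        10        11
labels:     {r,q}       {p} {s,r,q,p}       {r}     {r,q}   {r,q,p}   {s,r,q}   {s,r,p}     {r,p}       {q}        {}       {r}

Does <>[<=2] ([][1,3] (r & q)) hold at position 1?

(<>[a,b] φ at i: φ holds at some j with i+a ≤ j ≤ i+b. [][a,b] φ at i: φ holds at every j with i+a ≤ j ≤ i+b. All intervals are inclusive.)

Check [][1,3] (r & q) at each j in [1,3]:
  j=1: fails at 3
  j=2: fails at 3
  j=3: holds on [4,6]
Found at j=3 → formula holds.

True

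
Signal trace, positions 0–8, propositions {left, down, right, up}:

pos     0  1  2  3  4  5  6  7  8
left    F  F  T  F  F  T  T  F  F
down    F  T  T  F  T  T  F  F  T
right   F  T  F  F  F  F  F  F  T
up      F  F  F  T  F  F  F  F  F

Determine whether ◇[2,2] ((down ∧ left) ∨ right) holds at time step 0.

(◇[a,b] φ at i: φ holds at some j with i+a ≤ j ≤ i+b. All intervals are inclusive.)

Check ((down ∧ left) ∨ right) at each j in [2,2]:
  j=2: true
Found at j=2 → formula holds.

Yes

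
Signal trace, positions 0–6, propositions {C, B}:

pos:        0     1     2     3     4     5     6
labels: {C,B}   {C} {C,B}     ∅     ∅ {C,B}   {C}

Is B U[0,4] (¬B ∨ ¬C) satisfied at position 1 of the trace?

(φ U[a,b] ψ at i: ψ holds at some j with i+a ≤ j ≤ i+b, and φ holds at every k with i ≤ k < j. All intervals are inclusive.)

Need some j in [1,5] with (¬B ∨ ¬C), and B at every k in [1,j-1].
  j=1: (¬B ∨ ¬C) holds; no prefix to check → satisfied.

Yes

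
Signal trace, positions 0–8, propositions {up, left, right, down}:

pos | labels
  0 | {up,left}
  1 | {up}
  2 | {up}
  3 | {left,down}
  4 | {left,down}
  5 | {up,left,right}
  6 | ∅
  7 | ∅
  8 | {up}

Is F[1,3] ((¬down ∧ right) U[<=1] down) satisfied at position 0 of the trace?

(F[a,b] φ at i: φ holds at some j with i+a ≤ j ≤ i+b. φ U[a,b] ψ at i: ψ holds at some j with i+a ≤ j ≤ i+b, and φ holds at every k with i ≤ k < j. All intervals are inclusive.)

Check ((¬down ∧ right) U[<=1] down) at each j in [1,3]:
  j=1: fails
  j=2: fails
  j=3: holds
Found at j=3 → formula holds.

True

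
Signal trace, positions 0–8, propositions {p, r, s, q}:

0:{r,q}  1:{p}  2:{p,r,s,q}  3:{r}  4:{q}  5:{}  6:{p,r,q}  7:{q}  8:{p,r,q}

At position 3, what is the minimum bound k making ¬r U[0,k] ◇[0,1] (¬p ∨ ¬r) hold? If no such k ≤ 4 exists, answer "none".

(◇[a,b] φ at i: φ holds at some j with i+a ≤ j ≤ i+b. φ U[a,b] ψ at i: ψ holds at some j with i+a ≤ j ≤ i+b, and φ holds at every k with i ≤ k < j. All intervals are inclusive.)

Need earliest j ≥ 3 with ◇[0,1] (¬p ∨ ¬r), and ¬r at every k in [3,j-1].
  j=3: rhs holds (empty prefix). k = 0.

0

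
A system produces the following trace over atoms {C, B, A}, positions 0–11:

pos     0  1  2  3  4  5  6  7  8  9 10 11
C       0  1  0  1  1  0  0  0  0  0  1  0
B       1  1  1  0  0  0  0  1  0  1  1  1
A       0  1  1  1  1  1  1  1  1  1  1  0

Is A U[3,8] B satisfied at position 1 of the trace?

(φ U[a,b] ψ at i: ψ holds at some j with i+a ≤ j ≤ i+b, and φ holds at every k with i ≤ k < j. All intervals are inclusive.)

Need some j in [4,9] with B, and A at every k in [1,j-1].
  j=4: B false.
  j=5: B false.
  j=6: B false.
  j=7: B holds; A holds at every k in [1,6] → satisfied.

Holds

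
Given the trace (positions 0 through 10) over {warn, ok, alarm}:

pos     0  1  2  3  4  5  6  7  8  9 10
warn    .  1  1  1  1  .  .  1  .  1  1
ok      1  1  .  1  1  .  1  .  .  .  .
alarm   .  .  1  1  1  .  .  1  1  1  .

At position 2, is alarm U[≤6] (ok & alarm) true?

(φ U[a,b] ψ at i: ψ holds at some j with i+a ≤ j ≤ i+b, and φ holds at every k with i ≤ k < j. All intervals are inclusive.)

True

Need some j in [2,8] with (ok & alarm), and alarm at every k in [2,j-1].
  j=2: (ok & alarm) false.
  j=3: (ok & alarm) holds; alarm holds at every k in [2,2] → satisfied.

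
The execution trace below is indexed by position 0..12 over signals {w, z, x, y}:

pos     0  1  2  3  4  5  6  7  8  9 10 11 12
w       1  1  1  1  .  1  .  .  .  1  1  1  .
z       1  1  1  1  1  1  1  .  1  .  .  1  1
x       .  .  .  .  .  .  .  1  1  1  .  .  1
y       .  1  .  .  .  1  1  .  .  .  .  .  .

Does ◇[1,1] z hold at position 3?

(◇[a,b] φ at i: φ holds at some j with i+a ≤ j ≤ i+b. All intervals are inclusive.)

Yes

Check z at each j in [4,4]:
  j=4: true
Found at j=4 → formula holds.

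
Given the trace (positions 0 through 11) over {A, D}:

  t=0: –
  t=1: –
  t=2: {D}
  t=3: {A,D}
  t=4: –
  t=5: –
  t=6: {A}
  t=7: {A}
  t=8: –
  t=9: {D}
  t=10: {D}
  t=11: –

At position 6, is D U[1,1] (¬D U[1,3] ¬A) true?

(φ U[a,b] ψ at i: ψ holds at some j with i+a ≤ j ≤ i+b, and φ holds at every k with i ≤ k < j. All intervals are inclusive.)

False

Need some j in [7,7] with (¬D U[1,3] ¬A), and D at every k in [6,j-1].
  j=7: (¬D U[1,3] ¬A) holds, but D fails at k=6 → not this j.
No j in the window works → until fails.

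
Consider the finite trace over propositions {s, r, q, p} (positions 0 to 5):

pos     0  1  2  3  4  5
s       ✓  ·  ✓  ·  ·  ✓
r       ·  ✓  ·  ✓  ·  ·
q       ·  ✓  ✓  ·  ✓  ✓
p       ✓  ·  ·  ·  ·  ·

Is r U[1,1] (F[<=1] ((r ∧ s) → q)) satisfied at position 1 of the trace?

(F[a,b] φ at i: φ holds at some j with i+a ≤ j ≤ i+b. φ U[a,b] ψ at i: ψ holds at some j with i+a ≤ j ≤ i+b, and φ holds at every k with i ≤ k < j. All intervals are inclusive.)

Holds

Need some j in [2,2] with F[<=1] ((r ∧ s) → q), and r at every k in [1,j-1].
  j=2: F[<=1] ((r ∧ s) → q) holds; r holds at every k in [1,1] → satisfied.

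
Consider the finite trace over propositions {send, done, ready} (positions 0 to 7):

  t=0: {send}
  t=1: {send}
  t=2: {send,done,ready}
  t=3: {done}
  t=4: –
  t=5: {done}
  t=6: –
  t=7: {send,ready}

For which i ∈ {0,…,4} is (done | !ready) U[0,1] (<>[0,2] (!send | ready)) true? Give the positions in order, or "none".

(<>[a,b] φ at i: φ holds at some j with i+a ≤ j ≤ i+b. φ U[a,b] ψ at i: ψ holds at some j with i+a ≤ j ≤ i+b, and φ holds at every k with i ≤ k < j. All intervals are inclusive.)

Evaluate at each i in [0,4]:
  i=0: ✓ (rhs at j=0)
  i=1: ✓ (rhs at j=1)
  i=2: ✓ (rhs at j=2)
  i=3: ✓ (rhs at j=3)
  i=4: ✓ (rhs at j=4)

0, 1, 2, 3, 4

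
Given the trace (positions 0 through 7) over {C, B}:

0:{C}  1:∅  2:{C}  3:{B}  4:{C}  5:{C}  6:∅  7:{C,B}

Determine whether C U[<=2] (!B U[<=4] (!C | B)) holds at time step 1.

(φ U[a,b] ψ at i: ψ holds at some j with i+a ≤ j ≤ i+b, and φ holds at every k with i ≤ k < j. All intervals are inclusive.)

Need some j in [1,3] with (!B U[<=4] (!C | B)), and C at every k in [1,j-1].
  j=1: (!B U[<=4] (!C | B)) holds; no prefix to check → satisfied.

True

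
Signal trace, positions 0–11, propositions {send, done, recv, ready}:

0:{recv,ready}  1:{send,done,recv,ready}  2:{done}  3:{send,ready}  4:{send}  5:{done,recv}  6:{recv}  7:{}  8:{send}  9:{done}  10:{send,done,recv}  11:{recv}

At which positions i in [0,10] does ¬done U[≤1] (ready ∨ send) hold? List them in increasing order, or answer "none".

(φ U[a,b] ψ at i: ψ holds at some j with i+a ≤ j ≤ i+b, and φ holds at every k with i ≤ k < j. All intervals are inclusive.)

Evaluate at each i in [0,10]:
  i=0: ✓ (rhs at j=0)
  i=1: ✓ (rhs at j=1)
  i=2: ✗ (lhs fails at k=2 before rhs at j=3)
  i=3: ✓ (rhs at j=3)
  i=4: ✓ (rhs at j=4)
  i=5: ✗ (no rhs in [5,6])
  i=6: ✗ (no rhs in [6,7])
  i=7: ✓ (rhs at j=8; lhs holds on [7,7])
  i=8: ✓ (rhs at j=8)
  i=9: ✗ (lhs fails at k=9 before rhs at j=10)
  i=10: ✓ (rhs at j=10)

0, 1, 3, 4, 7, 8, 10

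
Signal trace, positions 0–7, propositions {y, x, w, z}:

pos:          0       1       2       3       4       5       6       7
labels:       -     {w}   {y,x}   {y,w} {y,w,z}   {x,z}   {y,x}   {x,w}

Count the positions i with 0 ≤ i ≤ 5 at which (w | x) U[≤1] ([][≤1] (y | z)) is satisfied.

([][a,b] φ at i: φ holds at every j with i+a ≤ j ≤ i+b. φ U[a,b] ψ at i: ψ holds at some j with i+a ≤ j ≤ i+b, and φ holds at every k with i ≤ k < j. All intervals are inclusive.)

Evaluate at each i in [0,5]:
  i=0: ✗ (no rhs in [0,1])
  i=1: ✓ (rhs at j=2; lhs holds on [1,1])
  i=2: ✓ (rhs at j=2)
  i=3: ✓ (rhs at j=3)
  i=4: ✓ (rhs at j=4)
  i=5: ✓ (rhs at j=5)
Positions where it holds: {1, 2, 3, 4, 5} → 5.

5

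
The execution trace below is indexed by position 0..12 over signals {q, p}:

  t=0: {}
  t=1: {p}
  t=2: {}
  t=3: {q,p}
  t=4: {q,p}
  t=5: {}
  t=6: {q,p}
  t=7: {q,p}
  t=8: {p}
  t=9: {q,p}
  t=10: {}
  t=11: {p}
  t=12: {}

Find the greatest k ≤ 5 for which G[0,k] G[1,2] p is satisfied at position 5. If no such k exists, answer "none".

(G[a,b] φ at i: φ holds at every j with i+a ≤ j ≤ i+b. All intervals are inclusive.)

G[1,2] p must hold from j=5 onward; find where it first fails.
  j=5: holds
  j=6: holds
  j=7: holds
  j=8: fails
Holds on [5,7], so largest k = 2.

2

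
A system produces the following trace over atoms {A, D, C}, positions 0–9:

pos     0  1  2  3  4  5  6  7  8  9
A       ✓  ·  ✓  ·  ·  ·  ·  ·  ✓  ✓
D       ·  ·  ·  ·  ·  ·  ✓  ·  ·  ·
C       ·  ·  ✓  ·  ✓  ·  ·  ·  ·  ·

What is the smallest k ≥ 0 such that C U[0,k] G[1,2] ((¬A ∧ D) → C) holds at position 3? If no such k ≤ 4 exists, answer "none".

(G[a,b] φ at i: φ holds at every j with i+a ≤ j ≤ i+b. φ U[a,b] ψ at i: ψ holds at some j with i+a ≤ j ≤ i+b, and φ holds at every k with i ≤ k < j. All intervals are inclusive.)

0

Need earliest j ≥ 3 with G[1,2] ((¬A ∧ D) → C), and C at every k in [3,j-1].
  j=3: rhs holds (empty prefix). k = 0.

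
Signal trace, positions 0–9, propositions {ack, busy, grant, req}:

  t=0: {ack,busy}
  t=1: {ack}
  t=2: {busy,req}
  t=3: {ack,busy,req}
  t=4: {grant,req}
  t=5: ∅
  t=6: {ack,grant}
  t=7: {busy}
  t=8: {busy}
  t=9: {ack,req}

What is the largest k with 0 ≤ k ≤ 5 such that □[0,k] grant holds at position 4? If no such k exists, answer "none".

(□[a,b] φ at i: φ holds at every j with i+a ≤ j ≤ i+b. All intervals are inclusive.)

0

grant must hold from j=4 onward; find where it first fails.
  j=4: holds
  j=5: fails
Holds on [4,4], so largest k = 0.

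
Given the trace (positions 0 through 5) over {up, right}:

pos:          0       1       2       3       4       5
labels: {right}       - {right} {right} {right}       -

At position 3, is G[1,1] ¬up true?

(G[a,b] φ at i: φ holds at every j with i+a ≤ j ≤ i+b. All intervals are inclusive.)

True

Check ¬up at every j in [4,4]:
  j=4: true
All positions satisfy it → formula holds.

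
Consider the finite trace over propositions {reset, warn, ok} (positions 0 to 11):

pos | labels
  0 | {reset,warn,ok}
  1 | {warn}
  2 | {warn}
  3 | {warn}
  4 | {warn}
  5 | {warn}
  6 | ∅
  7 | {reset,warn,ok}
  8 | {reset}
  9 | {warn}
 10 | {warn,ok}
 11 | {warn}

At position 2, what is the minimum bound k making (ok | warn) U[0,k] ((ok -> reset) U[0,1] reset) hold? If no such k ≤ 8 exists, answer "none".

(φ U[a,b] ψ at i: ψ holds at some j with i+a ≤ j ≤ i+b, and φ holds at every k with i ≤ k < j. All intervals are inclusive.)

Need earliest j ≥ 2 with ((ok -> reset) U[0,1] reset), and (ok | warn) at every k in [2,j-1].
  j=2: rhs fails.
  j=3: rhs fails.
  j=4: rhs fails.
  j=5: rhs fails.
  j=6: rhs holds; lhs holds on [2,5]. k = 4.

4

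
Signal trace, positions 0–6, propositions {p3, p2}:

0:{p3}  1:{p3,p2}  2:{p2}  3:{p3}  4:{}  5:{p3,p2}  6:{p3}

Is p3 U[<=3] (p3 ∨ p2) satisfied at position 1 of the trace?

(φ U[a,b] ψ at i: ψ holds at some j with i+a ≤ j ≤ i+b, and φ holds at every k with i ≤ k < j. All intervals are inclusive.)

Need some j in [1,4] with (p3 ∨ p2), and p3 at every k in [1,j-1].
  j=1: (p3 ∨ p2) holds; no prefix to check → satisfied.

True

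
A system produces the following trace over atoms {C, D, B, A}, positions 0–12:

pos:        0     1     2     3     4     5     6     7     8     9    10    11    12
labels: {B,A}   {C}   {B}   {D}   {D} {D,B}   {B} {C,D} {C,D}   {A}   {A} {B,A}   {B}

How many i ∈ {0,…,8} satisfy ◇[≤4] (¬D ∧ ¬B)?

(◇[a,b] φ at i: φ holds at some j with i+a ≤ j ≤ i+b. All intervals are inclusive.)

6

Evaluate at each i in [0,8]:
  i=0: ✓ (witness j=1)
  i=1: ✓ (witness j=1)
  i=2: ✗ (none in [2,6])
  i=3: ✗ (none in [3,7])
  i=4: ✗ (none in [4,8])
  i=5: ✓ (witness j=9)
  i=6: ✓ (witness j=9)
  i=7: ✓ (witness j=9)
  i=8: ✓ (witness j=9)
Positions where it holds: {0, 1, 5, 6, 7, 8} → 6.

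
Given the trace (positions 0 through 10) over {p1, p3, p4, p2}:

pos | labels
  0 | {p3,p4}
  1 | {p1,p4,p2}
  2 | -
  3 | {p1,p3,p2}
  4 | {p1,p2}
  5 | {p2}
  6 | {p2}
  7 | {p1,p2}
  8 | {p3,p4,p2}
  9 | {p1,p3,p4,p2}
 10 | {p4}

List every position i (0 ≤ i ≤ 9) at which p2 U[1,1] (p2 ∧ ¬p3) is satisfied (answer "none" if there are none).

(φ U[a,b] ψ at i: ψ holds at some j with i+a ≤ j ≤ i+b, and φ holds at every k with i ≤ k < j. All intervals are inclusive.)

Evaluate at each i in [0,9]:
  i=0: ✗ (lhs fails at k=0 before rhs at j=1)
  i=1: ✗ (no rhs in [2,2])
  i=2: ✗ (no rhs in [3,3])
  i=3: ✓ (rhs at j=4; lhs holds on [3,3])
  i=4: ✓ (rhs at j=5; lhs holds on [4,4])
  i=5: ✓ (rhs at j=6; lhs holds on [5,5])
  i=6: ✓ (rhs at j=7; lhs holds on [6,6])
  i=7: ✗ (no rhs in [8,8])
  i=8: ✗ (no rhs in [9,9])
  i=9: ✗ (no rhs in [10,10])

3, 4, 5, 6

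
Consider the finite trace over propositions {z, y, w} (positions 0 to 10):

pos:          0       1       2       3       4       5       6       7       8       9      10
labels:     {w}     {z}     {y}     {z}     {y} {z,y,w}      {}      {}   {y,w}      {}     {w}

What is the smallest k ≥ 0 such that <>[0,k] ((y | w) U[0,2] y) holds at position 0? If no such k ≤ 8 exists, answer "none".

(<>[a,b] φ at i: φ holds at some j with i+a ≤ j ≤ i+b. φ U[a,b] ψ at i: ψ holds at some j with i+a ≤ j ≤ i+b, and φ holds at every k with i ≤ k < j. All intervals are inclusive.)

2

Scan j = 0,1,… for ((y | w) U[0,2] y):
  j=0: fails
  j=1: fails
  j=2: holds
First hit at j=2, so smallest k = 2-0 = 2.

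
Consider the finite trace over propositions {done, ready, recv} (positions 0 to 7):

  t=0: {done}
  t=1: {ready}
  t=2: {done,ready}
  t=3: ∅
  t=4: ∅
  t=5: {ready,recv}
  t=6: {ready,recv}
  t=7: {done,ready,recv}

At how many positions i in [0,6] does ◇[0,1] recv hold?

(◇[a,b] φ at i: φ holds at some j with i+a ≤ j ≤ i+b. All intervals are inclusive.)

3

Evaluate at each i in [0,6]:
  i=0: ✗ (none in [0,1])
  i=1: ✗ (none in [1,2])
  i=2: ✗ (none in [2,3])
  i=3: ✗ (none in [3,4])
  i=4: ✓ (witness j=5)
  i=5: ✓ (witness j=5)
  i=6: ✓ (witness j=6)
Positions where it holds: {4, 5, 6} → 3.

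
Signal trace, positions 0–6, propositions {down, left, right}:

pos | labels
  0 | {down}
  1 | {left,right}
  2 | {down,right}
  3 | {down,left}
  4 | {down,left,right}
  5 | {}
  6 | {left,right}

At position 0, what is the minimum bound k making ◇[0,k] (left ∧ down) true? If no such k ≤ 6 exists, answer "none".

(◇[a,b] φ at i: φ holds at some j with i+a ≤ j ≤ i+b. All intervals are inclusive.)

3

Scan j = 0,1,… for (left ∧ down):
  j=0: fails
  j=1: fails
  j=2: fails
  j=3: holds
First hit at j=3, so smallest k = 3-0 = 3.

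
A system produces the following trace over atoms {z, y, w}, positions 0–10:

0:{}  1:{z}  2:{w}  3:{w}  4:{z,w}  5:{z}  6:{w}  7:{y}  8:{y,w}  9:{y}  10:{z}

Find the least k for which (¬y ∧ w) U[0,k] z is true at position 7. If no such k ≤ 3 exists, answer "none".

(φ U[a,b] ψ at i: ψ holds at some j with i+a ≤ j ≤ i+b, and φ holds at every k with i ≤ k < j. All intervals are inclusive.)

Need earliest j ≥ 7 with z, and (¬y ∧ w) at every k in [7,j-1].
  j=7: rhs fails.
  j=8: rhs fails.
  j=9: rhs fails.
  j=10: rhs holds but lhs fails at k=7.
No witness within the range → none.

none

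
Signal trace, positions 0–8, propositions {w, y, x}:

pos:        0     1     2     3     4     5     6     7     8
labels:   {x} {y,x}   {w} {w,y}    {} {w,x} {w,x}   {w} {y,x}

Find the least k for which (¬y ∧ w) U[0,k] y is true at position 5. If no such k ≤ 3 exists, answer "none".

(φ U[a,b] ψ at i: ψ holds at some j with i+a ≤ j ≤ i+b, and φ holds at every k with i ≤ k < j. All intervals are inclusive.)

3

Need earliest j ≥ 5 with y, and (¬y ∧ w) at every k in [5,j-1].
  j=5: rhs fails.
  j=6: rhs fails.
  j=7: rhs fails.
  j=8: rhs holds; lhs holds on [5,7]. k = 3.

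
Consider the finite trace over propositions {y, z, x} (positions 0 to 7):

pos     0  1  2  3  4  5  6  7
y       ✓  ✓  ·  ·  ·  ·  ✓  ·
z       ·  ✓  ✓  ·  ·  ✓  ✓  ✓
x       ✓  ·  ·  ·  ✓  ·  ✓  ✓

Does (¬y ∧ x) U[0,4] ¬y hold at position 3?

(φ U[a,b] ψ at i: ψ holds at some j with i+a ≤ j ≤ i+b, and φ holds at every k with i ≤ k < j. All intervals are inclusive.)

Holds

Need some j in [3,7] with ¬y, and (¬y ∧ x) at every k in [3,j-1].
  j=3: ¬y holds; no prefix to check → satisfied.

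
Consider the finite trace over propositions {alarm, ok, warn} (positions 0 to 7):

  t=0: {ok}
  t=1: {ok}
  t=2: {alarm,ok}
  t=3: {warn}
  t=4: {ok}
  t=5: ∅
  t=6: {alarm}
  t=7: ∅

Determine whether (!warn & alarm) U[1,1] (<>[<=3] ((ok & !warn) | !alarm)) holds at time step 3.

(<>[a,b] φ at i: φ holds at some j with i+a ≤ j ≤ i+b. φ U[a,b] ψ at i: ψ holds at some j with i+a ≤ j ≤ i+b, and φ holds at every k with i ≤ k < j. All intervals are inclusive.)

No

Need some j in [4,4] with <>[<=3] ((ok & !warn) | !alarm), and (!warn & alarm) at every k in [3,j-1].
  j=4: <>[<=3] ((ok & !warn) | !alarm) holds, but (!warn & alarm) fails at k=3 → not this j.
No j in the window works → until fails.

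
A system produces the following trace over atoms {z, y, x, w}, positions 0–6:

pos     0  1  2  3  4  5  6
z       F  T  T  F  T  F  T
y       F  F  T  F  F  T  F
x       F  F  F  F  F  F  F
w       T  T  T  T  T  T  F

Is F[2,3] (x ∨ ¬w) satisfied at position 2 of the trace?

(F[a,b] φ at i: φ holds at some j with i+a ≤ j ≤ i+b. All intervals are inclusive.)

Does not hold

Check (x ∨ ¬w) at each j in [4,5]:
  j=4: false
  j=5: false
No position in the window satisfies it → formula fails.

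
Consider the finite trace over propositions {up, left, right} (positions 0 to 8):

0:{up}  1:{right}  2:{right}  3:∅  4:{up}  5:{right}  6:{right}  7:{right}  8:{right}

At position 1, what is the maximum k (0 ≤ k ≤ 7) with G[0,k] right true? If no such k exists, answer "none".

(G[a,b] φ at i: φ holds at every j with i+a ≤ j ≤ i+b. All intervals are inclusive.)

1

right must hold from j=1 onward; find where it first fails.
  j=1: holds
  j=2: holds
  j=3: fails
Holds on [1,2], so largest k = 1.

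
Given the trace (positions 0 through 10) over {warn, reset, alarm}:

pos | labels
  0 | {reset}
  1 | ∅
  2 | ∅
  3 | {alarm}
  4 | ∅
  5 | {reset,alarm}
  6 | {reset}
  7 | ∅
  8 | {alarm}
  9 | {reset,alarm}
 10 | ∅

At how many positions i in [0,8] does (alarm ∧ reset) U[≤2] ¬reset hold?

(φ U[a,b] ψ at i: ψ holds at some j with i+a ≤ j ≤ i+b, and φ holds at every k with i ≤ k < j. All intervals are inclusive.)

Evaluate at each i in [0,8]:
  i=0: ✗ (lhs fails at k=0 before rhs at j=1)
  i=1: ✓ (rhs at j=1)
  i=2: ✓ (rhs at j=2)
  i=3: ✓ (rhs at j=3)
  i=4: ✓ (rhs at j=4)
  i=5: ✗ (lhs fails at k=6 before rhs at j=7)
  i=6: ✗ (lhs fails at k=6 before rhs at j=7)
  i=7: ✓ (rhs at j=7)
  i=8: ✓ (rhs at j=8)
Positions where it holds: {1, 2, 3, 4, 7, 8} → 6.

6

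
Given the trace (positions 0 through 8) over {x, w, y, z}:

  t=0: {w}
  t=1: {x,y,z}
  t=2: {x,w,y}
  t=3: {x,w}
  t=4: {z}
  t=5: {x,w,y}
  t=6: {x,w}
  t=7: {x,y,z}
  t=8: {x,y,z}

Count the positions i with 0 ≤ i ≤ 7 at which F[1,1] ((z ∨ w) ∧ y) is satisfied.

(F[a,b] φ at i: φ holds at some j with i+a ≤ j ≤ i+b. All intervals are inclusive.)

Evaluate at each i in [0,7]:
  i=0: ✓ (witness j=1)
  i=1: ✓ (witness j=2)
  i=2: ✗ (none in [3,3])
  i=3: ✗ (none in [4,4])
  i=4: ✓ (witness j=5)
  i=5: ✗ (none in [6,6])
  i=6: ✓ (witness j=7)
  i=7: ✓ (witness j=8)
Positions where it holds: {0, 1, 4, 6, 7} → 5.

5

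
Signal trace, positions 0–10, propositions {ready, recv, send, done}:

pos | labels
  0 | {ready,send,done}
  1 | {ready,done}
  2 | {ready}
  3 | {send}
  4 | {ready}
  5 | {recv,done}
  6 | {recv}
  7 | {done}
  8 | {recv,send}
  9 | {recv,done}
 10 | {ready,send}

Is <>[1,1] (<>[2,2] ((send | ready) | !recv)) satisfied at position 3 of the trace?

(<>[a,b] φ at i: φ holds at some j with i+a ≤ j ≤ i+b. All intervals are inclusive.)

No

Check <>[2,2] ((send | ready) | !recv) at each j in [4,4]:
  j=4: fails (none in [6,6])
No position in the window satisfies it → formula fails.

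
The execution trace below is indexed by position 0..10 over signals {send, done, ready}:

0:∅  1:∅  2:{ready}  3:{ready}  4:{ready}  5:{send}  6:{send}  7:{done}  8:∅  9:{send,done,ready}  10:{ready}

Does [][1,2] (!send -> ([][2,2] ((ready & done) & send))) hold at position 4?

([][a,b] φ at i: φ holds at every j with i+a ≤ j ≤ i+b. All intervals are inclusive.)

Check (!send -> ([][2,2] ((ready & done) & send))) at every j in [5,6]:
  j=5: antecedent false → ✓
  j=6: antecedent false → ✓
All positions satisfy it → formula holds.

Yes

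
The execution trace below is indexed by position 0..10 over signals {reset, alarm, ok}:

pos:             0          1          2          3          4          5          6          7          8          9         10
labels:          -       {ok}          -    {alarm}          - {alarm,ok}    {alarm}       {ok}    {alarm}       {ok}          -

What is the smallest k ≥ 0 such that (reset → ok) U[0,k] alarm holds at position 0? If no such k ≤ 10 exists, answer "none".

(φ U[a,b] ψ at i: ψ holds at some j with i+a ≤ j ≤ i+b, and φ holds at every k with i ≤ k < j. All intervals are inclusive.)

3

Need earliest j ≥ 0 with alarm, and (reset → ok) at every k in [0,j-1].
  j=0: rhs fails.
  j=1: rhs fails.
  j=2: rhs fails.
  j=3: rhs holds; lhs holds on [0,2]. k = 3.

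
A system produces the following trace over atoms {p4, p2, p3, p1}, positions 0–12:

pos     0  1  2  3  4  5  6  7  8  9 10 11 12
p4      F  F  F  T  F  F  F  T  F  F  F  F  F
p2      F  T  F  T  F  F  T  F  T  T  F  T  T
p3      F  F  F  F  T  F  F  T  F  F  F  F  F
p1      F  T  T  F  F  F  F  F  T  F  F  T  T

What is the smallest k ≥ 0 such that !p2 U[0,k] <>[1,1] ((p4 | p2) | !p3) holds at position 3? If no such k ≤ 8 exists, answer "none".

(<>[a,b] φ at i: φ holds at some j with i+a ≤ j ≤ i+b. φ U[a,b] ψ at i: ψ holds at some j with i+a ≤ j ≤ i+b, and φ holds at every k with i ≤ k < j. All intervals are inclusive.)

none

Need earliest j ≥ 3 with <>[1,1] ((p4 | p2) | !p3), and !p2 at every k in [3,j-1].
  j=3: rhs fails.
  j=4: rhs holds but lhs fails at k=3.
  j=5: rhs holds but lhs fails at k=3.
  j=6: rhs holds but lhs fails at k=3.
  j=7: rhs holds but lhs fails at k=3.
  j=8: rhs holds but lhs fails at k=3.
  j=9: rhs holds but lhs fails at k=3.
  j=10: rhs holds but lhs fails at k=3.
  j=11: rhs holds but lhs fails at k=3.
No witness within the range → none.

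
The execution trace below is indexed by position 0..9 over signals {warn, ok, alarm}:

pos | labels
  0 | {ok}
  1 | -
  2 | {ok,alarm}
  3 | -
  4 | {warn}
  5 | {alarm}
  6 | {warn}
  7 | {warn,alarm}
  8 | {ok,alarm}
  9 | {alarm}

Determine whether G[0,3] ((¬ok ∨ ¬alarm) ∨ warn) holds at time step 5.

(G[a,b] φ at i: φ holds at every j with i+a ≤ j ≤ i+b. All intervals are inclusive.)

False

Check ((¬ok ∨ ¬alarm) ∨ warn) at every j in [5,8]:
  j=5: true
  j=6: true
  j=7: true
  j=8: false
Fails at j=8 → formula fails.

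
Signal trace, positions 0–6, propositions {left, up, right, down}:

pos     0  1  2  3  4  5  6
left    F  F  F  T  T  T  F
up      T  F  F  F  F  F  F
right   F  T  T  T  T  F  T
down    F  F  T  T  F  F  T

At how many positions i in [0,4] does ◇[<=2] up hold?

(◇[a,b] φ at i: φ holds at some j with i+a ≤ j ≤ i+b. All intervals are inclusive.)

1

Evaluate at each i in [0,4]:
  i=0: ✓ (witness j=0)
  i=1: ✗ (none in [1,3])
  i=2: ✗ (none in [2,4])
  i=3: ✗ (none in [3,5])
  i=4: ✗ (none in [4,6])
Positions where it holds: {0} → 1.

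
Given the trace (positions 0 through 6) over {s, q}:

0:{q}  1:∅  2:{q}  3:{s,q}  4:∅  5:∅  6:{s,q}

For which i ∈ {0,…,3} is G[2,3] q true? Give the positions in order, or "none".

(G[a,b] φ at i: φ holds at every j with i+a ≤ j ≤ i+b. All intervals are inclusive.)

Evaluate at each i in [0,3]:
  i=0: ✓ (all of [2,3])
  i=1: ✗ (fails at j=4)
  i=2: ✗ (fails at j=4)
  i=3: ✗ (fails at j=5)

0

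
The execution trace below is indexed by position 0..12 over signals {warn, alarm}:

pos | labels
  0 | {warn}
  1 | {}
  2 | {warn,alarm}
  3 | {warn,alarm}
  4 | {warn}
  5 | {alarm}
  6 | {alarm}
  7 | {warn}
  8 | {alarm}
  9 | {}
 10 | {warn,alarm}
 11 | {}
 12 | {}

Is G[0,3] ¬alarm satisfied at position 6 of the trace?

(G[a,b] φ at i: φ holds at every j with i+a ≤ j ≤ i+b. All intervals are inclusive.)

No

Check ¬alarm at every j in [6,9]:
  j=6: false
  j=7: true
  j=8: false
  j=9: true
Fails at j=6 → formula fails.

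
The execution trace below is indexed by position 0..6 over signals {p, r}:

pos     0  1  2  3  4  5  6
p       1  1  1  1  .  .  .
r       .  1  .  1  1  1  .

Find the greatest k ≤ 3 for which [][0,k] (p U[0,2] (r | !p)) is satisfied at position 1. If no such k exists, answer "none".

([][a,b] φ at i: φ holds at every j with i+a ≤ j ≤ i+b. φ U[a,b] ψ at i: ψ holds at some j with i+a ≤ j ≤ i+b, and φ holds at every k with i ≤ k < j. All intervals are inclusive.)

(p U[0,2] (r | !p)) must hold from j=1 onward; find where it first fails.
  j=1: holds
  j=2: holds
  j=3: holds
  j=4: holds
Holds through j=4; largest k = 3.

3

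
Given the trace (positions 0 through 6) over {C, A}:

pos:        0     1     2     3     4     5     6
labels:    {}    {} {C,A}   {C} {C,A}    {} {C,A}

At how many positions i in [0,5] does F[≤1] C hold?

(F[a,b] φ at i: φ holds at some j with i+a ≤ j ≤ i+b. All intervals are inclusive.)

Evaluate at each i in [0,5]:
  i=0: ✗ (none in [0,1])
  i=1: ✓ (witness j=2)
  i=2: ✓ (witness j=2)
  i=3: ✓ (witness j=3)
  i=4: ✓ (witness j=4)
  i=5: ✓ (witness j=6)
Positions where it holds: {1, 2, 3, 4, 5} → 5.

5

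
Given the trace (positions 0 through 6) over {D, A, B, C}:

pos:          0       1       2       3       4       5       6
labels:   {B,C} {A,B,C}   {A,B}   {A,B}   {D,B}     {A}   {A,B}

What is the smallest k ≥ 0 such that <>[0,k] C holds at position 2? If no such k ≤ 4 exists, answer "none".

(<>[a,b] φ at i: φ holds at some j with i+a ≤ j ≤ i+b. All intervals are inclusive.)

none

Scan j = 2,3,… for C:
  j=2: fails
  j=3: fails
  j=4: fails
  j=5: fails
  j=6: fails
No j in [2,6] satisfies it → none.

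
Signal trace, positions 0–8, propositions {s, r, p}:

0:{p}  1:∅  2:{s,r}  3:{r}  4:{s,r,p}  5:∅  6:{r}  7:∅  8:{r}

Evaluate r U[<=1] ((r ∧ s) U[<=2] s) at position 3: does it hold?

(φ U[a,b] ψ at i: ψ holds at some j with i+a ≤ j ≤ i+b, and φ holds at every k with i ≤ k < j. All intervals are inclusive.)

Yes

Need some j in [3,4] with ((r ∧ s) U[<=2] s), and r at every k in [3,j-1].
  j=3: ((r ∧ s) U[<=2] s) — fails.
  j=4: ((r ∧ s) U[<=2] s) holds; r holds at every k in [3,3] → satisfied.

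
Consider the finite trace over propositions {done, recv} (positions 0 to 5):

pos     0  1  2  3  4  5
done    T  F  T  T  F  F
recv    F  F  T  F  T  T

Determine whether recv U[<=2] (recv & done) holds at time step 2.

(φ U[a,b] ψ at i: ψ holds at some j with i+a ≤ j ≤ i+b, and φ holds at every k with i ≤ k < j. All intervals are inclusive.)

Need some j in [2,4] with (recv & done), and recv at every k in [2,j-1].
  j=2: (recv & done) holds; no prefix to check → satisfied.

True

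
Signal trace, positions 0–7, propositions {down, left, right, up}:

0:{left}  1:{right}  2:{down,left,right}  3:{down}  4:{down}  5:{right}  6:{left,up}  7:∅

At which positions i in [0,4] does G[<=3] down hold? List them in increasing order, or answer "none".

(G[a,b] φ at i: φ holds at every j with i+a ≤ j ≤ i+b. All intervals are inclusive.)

none

Evaluate at each i in [0,4]:
  i=0: ✗ (fails at j=0)
  i=1: ✗ (fails at j=1)
  i=2: ✗ (fails at j=5)
  i=3: ✗ (fails at j=5)
  i=4: ✗ (fails at j=5)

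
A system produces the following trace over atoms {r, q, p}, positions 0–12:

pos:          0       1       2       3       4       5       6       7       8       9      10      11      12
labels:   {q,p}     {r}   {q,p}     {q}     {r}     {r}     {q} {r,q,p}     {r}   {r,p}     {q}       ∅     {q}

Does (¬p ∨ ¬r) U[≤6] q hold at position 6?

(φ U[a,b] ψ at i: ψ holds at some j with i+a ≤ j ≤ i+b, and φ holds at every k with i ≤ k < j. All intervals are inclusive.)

Need some j in [6,12] with q, and (¬p ∨ ¬r) at every k in [6,j-1].
  j=6: q holds; no prefix to check → satisfied.

Yes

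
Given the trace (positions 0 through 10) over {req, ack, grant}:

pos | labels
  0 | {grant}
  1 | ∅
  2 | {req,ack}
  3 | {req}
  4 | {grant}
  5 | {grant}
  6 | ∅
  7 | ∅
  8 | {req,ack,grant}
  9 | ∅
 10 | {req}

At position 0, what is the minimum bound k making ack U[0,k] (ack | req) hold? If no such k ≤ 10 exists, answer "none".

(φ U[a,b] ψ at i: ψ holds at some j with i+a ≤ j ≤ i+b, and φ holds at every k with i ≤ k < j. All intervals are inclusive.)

Need earliest j ≥ 0 with (ack | req), and ack at every k in [0,j-1].
  j=0: rhs fails.
  j=1: rhs fails.
  j=2: rhs holds but lhs fails at k=0.
  j=3: rhs holds but lhs fails at k=0.
  j=4: rhs fails.
  j=5: rhs fails.
  j=6: rhs fails.
  j=7: rhs fails.
  j=8: rhs holds but lhs fails at k=0.
  j=9: rhs fails.
  j=10: rhs holds but lhs fails at k=0.
No witness within the range → none.

none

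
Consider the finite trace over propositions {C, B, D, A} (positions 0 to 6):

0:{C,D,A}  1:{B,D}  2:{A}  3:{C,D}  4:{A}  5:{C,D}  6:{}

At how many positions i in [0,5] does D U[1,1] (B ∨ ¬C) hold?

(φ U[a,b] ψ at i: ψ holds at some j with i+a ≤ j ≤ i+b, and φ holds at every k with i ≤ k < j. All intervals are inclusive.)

4

Evaluate at each i in [0,5]:
  i=0: ✓ (rhs at j=1; lhs holds on [0,0])
  i=1: ✓ (rhs at j=2; lhs holds on [1,1])
  i=2: ✗ (no rhs in [3,3])
  i=3: ✓ (rhs at j=4; lhs holds on [3,3])
  i=4: ✗ (no rhs in [5,5])
  i=5: ✓ (rhs at j=6; lhs holds on [5,5])
Positions where it holds: {0, 1, 3, 5} → 4.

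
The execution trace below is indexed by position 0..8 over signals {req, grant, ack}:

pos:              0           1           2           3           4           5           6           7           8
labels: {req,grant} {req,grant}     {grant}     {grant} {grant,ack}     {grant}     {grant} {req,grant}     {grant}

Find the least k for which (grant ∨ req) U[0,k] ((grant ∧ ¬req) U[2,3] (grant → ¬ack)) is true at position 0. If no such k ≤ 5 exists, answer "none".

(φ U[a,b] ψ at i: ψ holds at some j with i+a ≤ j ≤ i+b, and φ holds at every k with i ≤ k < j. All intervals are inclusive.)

Need earliest j ≥ 0 with ((grant ∧ ¬req) U[2,3] (grant → ¬ack)), and (grant ∨ req) at every k in [0,j-1].
  j=0: rhs fails.
  j=1: rhs fails.
  j=2: rhs holds; lhs holds on [0,1]. k = 2.

2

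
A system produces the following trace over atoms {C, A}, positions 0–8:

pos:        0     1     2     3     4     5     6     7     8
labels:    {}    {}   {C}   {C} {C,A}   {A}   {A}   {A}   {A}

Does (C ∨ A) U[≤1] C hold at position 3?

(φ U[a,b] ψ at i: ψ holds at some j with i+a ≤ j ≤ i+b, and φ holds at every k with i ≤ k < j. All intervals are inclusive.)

Need some j in [3,4] with C, and (C ∨ A) at every k in [3,j-1].
  j=3: C holds; no prefix to check → satisfied.

True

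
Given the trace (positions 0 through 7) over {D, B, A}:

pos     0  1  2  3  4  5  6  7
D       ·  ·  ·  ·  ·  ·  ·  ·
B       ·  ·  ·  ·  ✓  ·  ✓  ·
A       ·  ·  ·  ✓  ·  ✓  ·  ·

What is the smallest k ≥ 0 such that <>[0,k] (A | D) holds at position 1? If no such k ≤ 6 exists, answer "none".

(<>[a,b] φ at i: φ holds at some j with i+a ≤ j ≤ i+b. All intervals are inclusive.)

Scan j = 1,2,… for (A | D):
  j=1: fails
  j=2: fails
  j=3: holds
First hit at j=3, so smallest k = 3-1 = 2.

2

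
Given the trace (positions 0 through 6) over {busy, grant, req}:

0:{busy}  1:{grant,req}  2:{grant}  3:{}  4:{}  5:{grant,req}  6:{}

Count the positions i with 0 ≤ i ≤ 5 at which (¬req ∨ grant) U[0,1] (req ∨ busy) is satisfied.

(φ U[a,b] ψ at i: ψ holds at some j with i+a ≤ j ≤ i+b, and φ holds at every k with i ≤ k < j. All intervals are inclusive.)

4

Evaluate at each i in [0,5]:
  i=0: ✓ (rhs at j=0)
  i=1: ✓ (rhs at j=1)
  i=2: ✗ (no rhs in [2,3])
  i=3: ✗ (no rhs in [3,4])
  i=4: ✓ (rhs at j=5; lhs holds on [4,4])
  i=5: ✓ (rhs at j=5)
Positions where it holds: {0, 1, 4, 5} → 4.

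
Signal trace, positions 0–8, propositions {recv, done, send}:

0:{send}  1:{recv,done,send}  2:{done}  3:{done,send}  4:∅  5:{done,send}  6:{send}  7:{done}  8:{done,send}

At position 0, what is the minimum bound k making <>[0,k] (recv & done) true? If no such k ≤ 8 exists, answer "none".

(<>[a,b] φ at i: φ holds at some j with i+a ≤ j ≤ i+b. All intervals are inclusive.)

1

Scan j = 0,1,… for (recv & done):
  j=0: fails
  j=1: holds
First hit at j=1, so smallest k = 1-0 = 1.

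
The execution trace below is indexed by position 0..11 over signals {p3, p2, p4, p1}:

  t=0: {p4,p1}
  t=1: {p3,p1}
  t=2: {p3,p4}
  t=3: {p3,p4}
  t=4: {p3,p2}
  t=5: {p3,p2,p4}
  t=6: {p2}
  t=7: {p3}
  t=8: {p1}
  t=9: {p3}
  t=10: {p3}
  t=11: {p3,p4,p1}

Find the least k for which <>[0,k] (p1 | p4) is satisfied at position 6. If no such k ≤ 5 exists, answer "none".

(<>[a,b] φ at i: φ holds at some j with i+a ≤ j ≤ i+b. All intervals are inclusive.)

Scan j = 6,7,… for (p1 | p4):
  j=6: fails
  j=7: fails
  j=8: holds
First hit at j=8, so smallest k = 8-6 = 2.

2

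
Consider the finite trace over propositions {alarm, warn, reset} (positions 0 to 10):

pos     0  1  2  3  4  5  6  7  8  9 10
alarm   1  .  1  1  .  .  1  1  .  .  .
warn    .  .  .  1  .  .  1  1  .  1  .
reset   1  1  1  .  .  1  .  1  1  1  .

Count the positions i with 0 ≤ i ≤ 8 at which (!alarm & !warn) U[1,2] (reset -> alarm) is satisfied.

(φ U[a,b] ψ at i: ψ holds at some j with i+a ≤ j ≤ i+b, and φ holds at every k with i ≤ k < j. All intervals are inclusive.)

3

Evaluate at each i in [0,8]:
  i=0: ✗ (lhs fails at k=0 before rhs at j=2)
  i=1: ✓ (rhs at j=2; lhs holds on [1,1])
  i=2: ✗ (lhs fails at k=2 before rhs at j=3)
  i=3: ✗ (lhs fails at k=3 before rhs at j=4)
  i=4: ✓ (rhs at j=6; lhs holds on [4,5])
  i=5: ✓ (rhs at j=6; lhs holds on [5,5])
  i=6: ✗ (lhs fails at k=6 before rhs at j=7)
  i=7: ✗ (no rhs in [8,9])
  i=8: ✗ (lhs fails at k=9 before rhs at j=10)
Positions where it holds: {1, 4, 5} → 3.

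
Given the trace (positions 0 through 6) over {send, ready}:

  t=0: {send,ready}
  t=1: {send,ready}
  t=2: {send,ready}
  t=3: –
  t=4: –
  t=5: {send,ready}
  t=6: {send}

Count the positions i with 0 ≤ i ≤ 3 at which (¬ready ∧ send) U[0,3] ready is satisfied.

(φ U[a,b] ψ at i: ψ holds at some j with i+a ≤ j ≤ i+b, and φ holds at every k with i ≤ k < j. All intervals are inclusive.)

Evaluate at each i in [0,3]:
  i=0: ✓ (rhs at j=0)
  i=1: ✓ (rhs at j=1)
  i=2: ✓ (rhs at j=2)
  i=3: ✗ (lhs fails at k=3 before rhs at j=5)
Positions where it holds: {0, 1, 2} → 3.

3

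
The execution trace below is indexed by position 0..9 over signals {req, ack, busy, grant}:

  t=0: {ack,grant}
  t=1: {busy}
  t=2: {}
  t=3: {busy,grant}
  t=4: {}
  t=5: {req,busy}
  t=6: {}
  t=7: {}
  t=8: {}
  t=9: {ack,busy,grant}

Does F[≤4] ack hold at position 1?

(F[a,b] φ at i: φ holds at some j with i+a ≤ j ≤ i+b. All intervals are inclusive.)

Check ack at each j in [1,5]:
  j=1: false
  j=2: false
  j=3: false
  j=4: false
  j=5: false
No position in the window satisfies it → formula fails.

False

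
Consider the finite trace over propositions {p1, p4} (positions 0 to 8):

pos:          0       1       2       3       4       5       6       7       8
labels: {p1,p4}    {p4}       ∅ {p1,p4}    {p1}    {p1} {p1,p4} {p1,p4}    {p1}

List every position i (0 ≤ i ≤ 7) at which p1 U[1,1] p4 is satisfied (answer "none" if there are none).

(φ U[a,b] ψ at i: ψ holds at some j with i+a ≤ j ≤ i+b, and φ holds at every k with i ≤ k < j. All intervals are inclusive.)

Evaluate at each i in [0,7]:
  i=0: ✓ (rhs at j=1; lhs holds on [0,0])
  i=1: ✗ (no rhs in [2,2])
  i=2: ✗ (lhs fails at k=2 before rhs at j=3)
  i=3: ✗ (no rhs in [4,4])
  i=4: ✗ (no rhs in [5,5])
  i=5: ✓ (rhs at j=6; lhs holds on [5,5])
  i=6: ✓ (rhs at j=7; lhs holds on [6,6])
  i=7: ✗ (no rhs in [8,8])

0, 5, 6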